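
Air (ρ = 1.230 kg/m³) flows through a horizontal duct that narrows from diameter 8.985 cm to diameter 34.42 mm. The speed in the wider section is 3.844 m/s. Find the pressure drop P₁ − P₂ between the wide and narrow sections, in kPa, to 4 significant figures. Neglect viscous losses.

Mass conservation (A₁v₁ = A₂v₂) gives v₂ = 3.844 × 63.41/9.305 = 26.19 m/s.
The pipe is horizontal, so Bernoulli reduces to P₁ + ½ρv₁² = P₂ + ½ρv₂².
P₁ − P₂ = ½·1.230·(26.19² − 3.844²) = ½·1.230·671.3 = 412.9 Pa.

ΔP = 0.4129 kPa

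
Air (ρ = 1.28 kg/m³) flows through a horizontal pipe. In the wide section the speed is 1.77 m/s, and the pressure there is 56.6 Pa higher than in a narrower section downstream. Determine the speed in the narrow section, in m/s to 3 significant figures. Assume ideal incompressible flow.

v₂ ≈ 9.57 m/s

With h₁ = h₂, rearranging Bernoulli gives v₂ = √(v₁² + 2ΔP/ρ).
v₂ = √(1.77² + 2·56.6/1.28) = √(3.13 + 88.4) = 9.57 m/s.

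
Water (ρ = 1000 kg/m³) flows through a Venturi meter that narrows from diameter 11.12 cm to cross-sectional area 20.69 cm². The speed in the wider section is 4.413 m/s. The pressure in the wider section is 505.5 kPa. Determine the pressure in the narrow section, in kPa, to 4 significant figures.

The volume flow rate is constant, so v₂ = (A₁/A₂)v₁ = (97.12/20.69)·4.413 = 20.71 m/s.
Bernoulli (h₁ = h₂): P₁ − P₂ = ½ρ(v₂² − v₁²).
P₂ = P₁ − ½ρ(v₂² − v₁²) = 505500 − ½·1000·(20.71² − 4.413²) = 505500 − 204800 = 300700 Pa.

P₂ = 300.7 kPa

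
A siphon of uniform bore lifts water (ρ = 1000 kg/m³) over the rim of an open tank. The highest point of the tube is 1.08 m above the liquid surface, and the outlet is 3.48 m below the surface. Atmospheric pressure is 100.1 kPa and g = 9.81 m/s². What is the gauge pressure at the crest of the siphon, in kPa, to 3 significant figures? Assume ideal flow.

-44.7 kPa

The outlet speed comes from Torricelli: v = √(2g·3.48) = 8.26 m/s.
The bore is uniform, so the speed at the crest is the same v. Bernoulli surface→crest: P_atm = P_top + ½ρv² + ρg·h_top.
P_top = 100100 − ½·1000·8.26² − 1000·9.81·1.08 = 55400 Pa. So P_gauge = P_top − P_atm = -44700 Pa.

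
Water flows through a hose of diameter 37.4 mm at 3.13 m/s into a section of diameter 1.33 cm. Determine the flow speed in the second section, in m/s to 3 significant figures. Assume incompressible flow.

The volume flow rate is constant, so v₂ = (A₁/A₂)v₁ = (11.0/1.39)·3.13 = 24.8 m/s.

24.8 m/s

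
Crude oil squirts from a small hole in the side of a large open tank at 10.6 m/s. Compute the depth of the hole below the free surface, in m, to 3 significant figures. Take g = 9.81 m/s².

Torricelli: v = √(2gh), so h = v²/(2g).
h = 10.6²/(2·9.81) = 112/19.62 = 5.73 m.

h ≈ 5.73 m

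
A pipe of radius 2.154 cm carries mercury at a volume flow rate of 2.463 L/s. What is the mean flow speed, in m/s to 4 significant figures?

1.690 m/s

Q = 2.463 L/s = 0.002463 m³/s.
v = Q/A = 0.002463 / 0.001458 = 1.690 m/s.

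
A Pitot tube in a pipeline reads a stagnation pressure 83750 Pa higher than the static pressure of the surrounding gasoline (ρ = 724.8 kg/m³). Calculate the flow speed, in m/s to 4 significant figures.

The dynamic pressure equals the rise in static pressure at the stagnation point: ΔP = ½ρv².
v = √(2ΔP/ρ) = √(2·83750/724.8) = 15.20 m/s.

15.20 m/s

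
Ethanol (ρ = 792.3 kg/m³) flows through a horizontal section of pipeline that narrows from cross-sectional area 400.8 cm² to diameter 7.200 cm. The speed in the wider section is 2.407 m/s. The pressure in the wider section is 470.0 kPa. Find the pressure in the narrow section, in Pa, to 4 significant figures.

Continuity gives A₁v₁ = A₂v₂, so v₂ = (400.8 cm²)/(40.72 cm²) × 2.407 m/s = 23.69 m/s.
With no height change, Bernoulli's equation is P₁ + ½ρv₁² = P₂ + ½ρv₂².
P₂ = P₁ − ½ρ(v₂² − v₁²) = 470000 − ½·792.3·(23.69² − 2.407²) = 470000 − 220100 = 249900 Pa.

249900 Pa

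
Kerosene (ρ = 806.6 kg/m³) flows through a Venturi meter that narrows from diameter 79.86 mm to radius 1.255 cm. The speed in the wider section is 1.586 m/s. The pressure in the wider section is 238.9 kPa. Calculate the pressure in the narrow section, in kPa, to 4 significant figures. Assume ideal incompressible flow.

Continuity gives A₁v₁ = A₂v₂, so v₂ = (50.09 cm²)/(4.948 cm²) × 1.586 m/s = 16.06 m/s.
With no height change, Bernoulli's equation is P₁ + ½ρv₁² = P₂ + ½ρv₂².
P₂ = P₁ − ½ρ(v₂² − v₁²) = 238900 − ½·806.6·(16.06² − 1.586²) = 238900 − 102900 = 136000 Pa.

P₂ = 136.0 kPa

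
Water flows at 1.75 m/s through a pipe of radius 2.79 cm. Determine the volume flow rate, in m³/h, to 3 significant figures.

Q ≈ 15.4 m³/h

Q = A·v = 0.00245 m² × 1.75 m/s = 0.00428 m³/s.
Converting: 0.00428 m³/s × 3600 = 15.4 m³/h.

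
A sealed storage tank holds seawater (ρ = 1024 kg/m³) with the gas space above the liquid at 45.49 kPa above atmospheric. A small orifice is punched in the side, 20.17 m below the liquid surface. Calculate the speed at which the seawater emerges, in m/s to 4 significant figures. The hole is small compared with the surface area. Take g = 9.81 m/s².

v ≈ 22.01 m/s

Take point 1 at the surface (v₁ ≈ 0) and point 2 at the hole (at atmospheric pressure). Bernoulli: P₁ + ρg h = P_atm + ½ρv₂².
With P₁ − P_atm = 45490 Pa, v₂ = √(2gh + 2ΔP/ρ) = √(2·9.81·20.17 + 2·45490/1024) = 22.01 m/s.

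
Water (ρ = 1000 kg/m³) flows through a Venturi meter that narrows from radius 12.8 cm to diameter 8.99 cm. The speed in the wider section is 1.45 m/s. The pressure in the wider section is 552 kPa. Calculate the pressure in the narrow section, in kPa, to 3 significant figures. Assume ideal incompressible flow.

Continuity gives A₁v₁ = A₂v₂, so v₂ = (515 cm²)/(63.5 cm²) × 1.45 m/s = 11.8 m/s.
With no height change, Bernoulli's equation is P₁ + ½ρv₁² = P₂ + ½ρv₂².
P₂ = P₁ − ½ρ(v₂² − v₁²) = 552000 − ½·1000·(11.8² − 1.45²) = 552000 − 68100 = 484000 Pa.

484 kPa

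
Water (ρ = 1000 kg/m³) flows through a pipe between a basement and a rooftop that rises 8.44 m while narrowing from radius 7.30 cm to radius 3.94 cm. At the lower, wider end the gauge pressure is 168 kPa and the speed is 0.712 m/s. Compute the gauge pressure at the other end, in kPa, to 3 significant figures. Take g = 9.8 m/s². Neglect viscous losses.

The volume flow rate is constant, so v₂ = (A₁/A₂)v₁ = (167/48.8)·0.712 = 2.44 m/s.
Energy conservation along the streamline gives P₂ = P₁ − ½ρ(v₂² − v₁²) − ρg(h₂ − h₁).
P₂ = 168000 + ½·1000·(0.712² − 2.44²) − 1000·9.8·(+8.44) = 168000 + (-2730) − (82700) = 82600 Pa.

P₂ ≈ 82.6 kPa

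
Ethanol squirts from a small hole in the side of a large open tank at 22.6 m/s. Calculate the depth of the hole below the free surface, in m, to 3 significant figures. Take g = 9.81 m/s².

h ≈ 26.0 m

For a small hole in a large open tank, ½v² = gh, giving h = v²/(2g).
h = 22.6²/(2·9.81) = 511/19.62 = 26.0 m.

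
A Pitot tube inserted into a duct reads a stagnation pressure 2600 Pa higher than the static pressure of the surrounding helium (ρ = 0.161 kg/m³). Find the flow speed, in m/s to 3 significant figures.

180 m/s

The dynamic pressure equals the rise in static pressure at the stagnation point: ΔP = ½ρv².
v = √(2ΔP/ρ) = √(2·2600/0.161) = 180 m/s.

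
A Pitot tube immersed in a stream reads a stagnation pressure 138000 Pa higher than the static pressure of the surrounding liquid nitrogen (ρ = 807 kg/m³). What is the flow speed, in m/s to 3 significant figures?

At the stagnation point the flow is brought to rest, so Bernoulli gives P_stag − P_static = ½ρv².
v = √(2ΔP/ρ) = √(2·138000/807) = 18.5 m/s.

v ≈ 18.5 m/s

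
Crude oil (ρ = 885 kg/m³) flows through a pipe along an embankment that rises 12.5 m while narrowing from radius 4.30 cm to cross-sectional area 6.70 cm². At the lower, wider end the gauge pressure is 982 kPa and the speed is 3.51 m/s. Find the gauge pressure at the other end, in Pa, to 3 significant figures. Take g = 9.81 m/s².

Continuity gives A₁v₁ = A₂v₂, so v₂ = (58.1 cm²)/(6.70 cm²) × 3.51 m/s = 30.4 m/s.
Bernoulli: P₁ + ½ρv₁² + ρg h₁ = P₂ + ½ρv₂² + ρg h₂, so P₂ = P₁ + ½ρ(v₁² − v₂²) − ρg(h₂ − h₁).
P₂ = 982000 + ½·885·(3.51² − 30.4²) − 885·9.81·(+12.5) = 982000 + (-404000) − (109000) = 469000 Pa.

P₂ ≈ 469000 Pa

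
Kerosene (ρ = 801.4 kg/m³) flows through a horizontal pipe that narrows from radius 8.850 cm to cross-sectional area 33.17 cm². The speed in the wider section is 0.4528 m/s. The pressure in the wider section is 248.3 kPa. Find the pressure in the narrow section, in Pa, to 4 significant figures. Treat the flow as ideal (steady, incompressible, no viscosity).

P₂ = 243900 Pa

The volume flow rate is constant, so v₂ = (A₁/A₂)v₁ = (246.1/33.17)·0.4528 = 3.359 m/s.
With no height change, Bernoulli's equation is P₁ + ½ρv₁² = P₂ + ½ρv₂².
P₂ = P₁ − ½ρ(v₂² − v₁²) = 248300 − ½·801.4·(3.359² − 0.4528²) = 248300 − 4439 = 243900 Pa.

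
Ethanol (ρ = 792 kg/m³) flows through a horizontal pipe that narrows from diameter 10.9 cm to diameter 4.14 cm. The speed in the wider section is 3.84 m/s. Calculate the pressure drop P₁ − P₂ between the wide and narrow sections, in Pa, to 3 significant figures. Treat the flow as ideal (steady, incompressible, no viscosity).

ΔP ≈ 275000 Pa

Mass conservation (A₁v₁ = A₂v₂) gives v₂ = 3.84 × 93.3/13.5 = 26.6 m/s.
With no height change, Bernoulli's equation is P₁ + ½ρv₁² = P₂ + ½ρv₂².
P₁ − P₂ = ½·792·(26.6² − 3.84²) = ½·792·694 = 275000 Pa.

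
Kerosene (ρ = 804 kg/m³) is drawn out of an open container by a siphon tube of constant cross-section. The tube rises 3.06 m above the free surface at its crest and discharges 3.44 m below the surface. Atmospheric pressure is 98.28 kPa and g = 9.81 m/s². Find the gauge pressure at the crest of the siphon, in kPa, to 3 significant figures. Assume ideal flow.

P_gauge ≈ -51.3 kPa

The outlet speed comes from Torricelli: v = √(2g·3.44) = 8.22 m/s.
The bore is uniform, so the speed at the crest is the same v. Bernoulli surface→crest: P_atm = P_top + ½ρv² + ρg·h_top.
P_top = 98280 − ½·804·8.22² − 804·9.81·3.06 = 47000 Pa. So P_gauge = P_top − P_atm = -51300 Pa.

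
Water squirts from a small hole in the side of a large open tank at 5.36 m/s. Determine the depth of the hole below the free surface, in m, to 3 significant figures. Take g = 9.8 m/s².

Torricelli: v = √(2gh), so h = v²/(2g).
h = 5.36²/(2·9.8) = 28.7/19.60 = 1.47 m.

h ≈ 1.47 m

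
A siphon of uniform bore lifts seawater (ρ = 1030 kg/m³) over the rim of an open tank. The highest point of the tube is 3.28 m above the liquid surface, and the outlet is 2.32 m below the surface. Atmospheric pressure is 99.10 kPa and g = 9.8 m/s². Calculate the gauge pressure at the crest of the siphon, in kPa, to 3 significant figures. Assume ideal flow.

P_gauge ≈ -56.5 kPa

Bernoulli surface→outlet gives ½v² = g·h_out, so v = √(2·9.8·2.32) = 6.74 m/s.
The bore is uniform, so the speed at the crest is the same v. Bernoulli surface→crest: P_atm = P_top + ½ρv² + ρg·h_top.
P_top = 99100 − ½·1030·6.74² − 1030·9.8·3.28 = 42600 Pa. So P_gauge = P_top − P_atm = -56500 Pa.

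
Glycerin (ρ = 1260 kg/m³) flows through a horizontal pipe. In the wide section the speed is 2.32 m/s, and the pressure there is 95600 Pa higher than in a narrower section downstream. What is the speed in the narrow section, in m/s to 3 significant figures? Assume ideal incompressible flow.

With h₁ = h₂, rearranging Bernoulli gives v₂ = √(v₁² + 2ΔP/ρ).
v₂ = √(2.32² + 2·95600/1260) = √(5.38 + 152) = 12.5 m/s.

12.5 m/s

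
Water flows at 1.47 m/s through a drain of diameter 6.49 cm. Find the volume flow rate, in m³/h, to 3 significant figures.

17.5 m³/h

Q = A·v = 0.00331 m² × 1.47 m/s = 0.00486 m³/s.
Converting: 0.00486 m³/s × 3600 = 17.5 m³/h.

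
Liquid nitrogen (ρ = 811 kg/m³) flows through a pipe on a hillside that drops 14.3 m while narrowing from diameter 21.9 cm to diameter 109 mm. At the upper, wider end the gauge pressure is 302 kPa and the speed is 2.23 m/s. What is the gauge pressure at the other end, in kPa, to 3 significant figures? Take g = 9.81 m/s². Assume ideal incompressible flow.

Mass conservation (A₁v₁ = A₂v₂) gives v₂ = 2.23 × 377/93.3 = 9.00 m/s.
Energy conservation along the streamline gives P₂ = P₁ − ½ρ(v₂² − v₁²) − ρg(h₂ − h₁).
P₂ = 302000 + ½·811·(2.23² − 9.00²) − 811·9.81·(−14.3) = 302000 + (-30800) − (-114000) = 385000 Pa.

P₂ ≈ 385 kPa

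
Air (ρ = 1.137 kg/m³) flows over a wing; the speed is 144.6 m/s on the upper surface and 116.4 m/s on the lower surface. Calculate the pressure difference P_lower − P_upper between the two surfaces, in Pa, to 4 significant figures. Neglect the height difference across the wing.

Bernoulli (same height): P_lower − P_upper = ½ρ(v_upper² − v_lower²).
ΔP = ½·1.137·(144.6² − 116.4²) = 4184 Pa.

ΔP ≈ 4184 Pa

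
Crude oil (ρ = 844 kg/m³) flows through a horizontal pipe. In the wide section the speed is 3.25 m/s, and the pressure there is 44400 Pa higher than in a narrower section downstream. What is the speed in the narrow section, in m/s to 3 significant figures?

v₂ = 10.8 m/s

Along the level pipe P + ½ρv² is conserved, hence v₂² = v₁² + 2(P₁ − P₂)/ρ.
v₂ = √(3.25² + 2·44400/844) = √(10.6 + 105) = 10.8 m/s.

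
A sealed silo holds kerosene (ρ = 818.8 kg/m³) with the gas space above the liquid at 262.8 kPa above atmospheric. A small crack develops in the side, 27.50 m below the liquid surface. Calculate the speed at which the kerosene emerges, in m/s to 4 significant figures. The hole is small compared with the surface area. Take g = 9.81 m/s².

v ≈ 34.37 m/s

Take point 1 at the surface (v₁ ≈ 0) and point 2 at the hole (at atmospheric pressure). Bernoulli: P₁ + ρg h = P_atm + ½ρv₂².
With P₁ − P_atm = 262800 Pa, v₂ = √(2gh + 2ΔP/ρ) = √(2·9.81·27.50 + 2·262800/818.8) = 34.37 m/s.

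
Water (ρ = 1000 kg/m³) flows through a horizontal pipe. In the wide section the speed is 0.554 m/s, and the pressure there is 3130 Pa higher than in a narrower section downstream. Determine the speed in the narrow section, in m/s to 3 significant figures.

Horizontal Bernoulli: P₁ + ½ρv₁² = P₂ + ½ρv₂², so v₂² = v₁² + 2(P₁ − P₂)/ρ.
v₂ = √(0.554² + 2·3130/1000) = √(0.307 + 6.26) = 2.56 m/s.

2.56 m/s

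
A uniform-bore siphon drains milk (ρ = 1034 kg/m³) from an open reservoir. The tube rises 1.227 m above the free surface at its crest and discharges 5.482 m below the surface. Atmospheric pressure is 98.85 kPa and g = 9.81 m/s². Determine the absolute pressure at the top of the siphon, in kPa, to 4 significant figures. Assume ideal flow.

P_top = 30.80 kPa

The outlet speed comes from Torricelli: v = √(2g·5.482) = 10.37 m/s.
The bore is uniform, so the speed at the crest is the same v. Bernoulli surface→crest: P_atm = P_top + ½ρv² + ρg·h_top.
P_top = 98850 − ½·1034·10.37² − 1034·9.81·1.227 = 30800 Pa.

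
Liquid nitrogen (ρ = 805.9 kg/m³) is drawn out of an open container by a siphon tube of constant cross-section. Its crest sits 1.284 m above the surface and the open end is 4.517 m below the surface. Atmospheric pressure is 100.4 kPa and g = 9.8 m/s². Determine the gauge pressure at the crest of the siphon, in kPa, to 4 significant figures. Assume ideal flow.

P_gauge ≈ -45.82 kPa

From the surface to the outlet (both open to atmosphere, surface at rest): v = √(2g·h_out) = √(2·9.8·4.517) = 9.409 m/s.
Continuity keeps v the same throughout the tube; from surface to crest, P_atm + 0 = P_top + ½ρv² + ρg·h_top.
P_top = 100400 − ½·805.9·9.409² − 805.9·9.8·1.284 = 54580 Pa. So P_gauge = P_top − P_atm = -45820 Pa.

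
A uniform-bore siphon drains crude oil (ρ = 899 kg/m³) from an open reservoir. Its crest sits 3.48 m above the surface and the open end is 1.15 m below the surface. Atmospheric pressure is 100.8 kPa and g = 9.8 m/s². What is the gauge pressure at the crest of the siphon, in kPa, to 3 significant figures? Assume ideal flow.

From the surface to the outlet (both open to atmosphere, surface at rest): v = √(2g·h_out) = √(2·9.8·1.15) = 4.75 m/s.
Continuity keeps v the same throughout the tube; from surface to crest, P_atm + 0 = P_top + ½ρv² + ρg·h_top.
P_top = 100800 − ½·899·4.75² − 899·9.8·3.48 = 60000 Pa. So P_gauge = P_top − P_atm = -40800 Pa.

P_gauge ≈ -40.8 kPa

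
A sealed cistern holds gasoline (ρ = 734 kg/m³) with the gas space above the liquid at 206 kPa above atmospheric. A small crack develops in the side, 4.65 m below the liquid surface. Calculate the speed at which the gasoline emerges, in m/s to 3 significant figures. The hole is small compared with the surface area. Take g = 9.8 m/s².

Take point 1 at the surface (v₁ ≈ 0) and point 2 at the hole (at atmospheric pressure). Bernoulli: P₁ + ρg h = P_atm + ½ρv₂².
With P₁ − P_atm = 206000 Pa, v₂ = √(2gh + 2ΔP/ρ) = √(2·9.8·4.65 + 2·206000/734) = 25.5 m/s.

25.5 m/s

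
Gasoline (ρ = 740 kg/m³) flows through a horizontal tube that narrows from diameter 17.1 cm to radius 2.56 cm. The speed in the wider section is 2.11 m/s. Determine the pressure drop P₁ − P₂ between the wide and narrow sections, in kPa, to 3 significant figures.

Mass conservation (A₁v₁ = A₂v₂) gives v₂ = 2.11 × 230/20.6 = 23.5 m/s.
Along the horizontal streamline, P + ½ρv² is constant.
P₁ − P₂ = ½·740·(23.5² − 2.11²) = ½·740·549 = 203000 Pa.

ΔP ≈ 203 kPa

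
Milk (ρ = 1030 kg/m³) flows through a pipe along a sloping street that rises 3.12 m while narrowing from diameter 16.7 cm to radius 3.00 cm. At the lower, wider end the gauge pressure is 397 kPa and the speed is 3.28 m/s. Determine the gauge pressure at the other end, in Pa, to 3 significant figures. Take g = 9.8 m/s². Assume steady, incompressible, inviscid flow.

P₂ = 38500 Pa

Continuity gives A₁v₁ = A₂v₂, so v₂ = (219 cm²)/(28.3 cm²) × 3.28 m/s = 25.4 m/s.
Applying Bernoulli between the two ends and solving for P₂: P₂ = P₁ + ½ρ(v₁² − v₂²) − ρgΔh.
P₂ = 397000 + ½·1030·(3.28² − 25.4²) − 1030·9.8·(+3.12) = 397000 + (-327000) − (31500) = 38500 Pa.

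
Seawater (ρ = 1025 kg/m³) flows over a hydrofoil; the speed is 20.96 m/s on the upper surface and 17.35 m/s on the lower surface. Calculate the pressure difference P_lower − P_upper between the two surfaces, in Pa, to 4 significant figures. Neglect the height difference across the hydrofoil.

ΔP = 70880 Pa

The pressure is lower where the speed is higher: ΔP = ½ρ(v_up² − v_low²).
ΔP = ½·1025·(20.96² − 17.35²) = 70880 Pa.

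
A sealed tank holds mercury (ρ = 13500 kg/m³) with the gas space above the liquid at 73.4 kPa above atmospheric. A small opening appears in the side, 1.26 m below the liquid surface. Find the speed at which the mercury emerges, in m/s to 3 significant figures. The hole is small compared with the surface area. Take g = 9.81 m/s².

Take point 1 at the surface (v₁ ≈ 0) and point 2 at the hole (at atmospheric pressure). Bernoulli: P₁ + ρg h = P_atm + ½ρv₂².
With P₁ − P_atm = 73400 Pa, v₂ = √(2gh + 2ΔP/ρ) = √(2·9.81·1.26 + 2·73400/13500) = 5.97 m/s.

5.97 m/s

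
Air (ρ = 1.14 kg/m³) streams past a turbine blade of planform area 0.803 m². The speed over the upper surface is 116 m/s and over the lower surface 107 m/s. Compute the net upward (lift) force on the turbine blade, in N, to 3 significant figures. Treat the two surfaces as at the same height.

From P + ½ρv² = const at equal height, P_low − P_up = ½ρ(v_up² − v_low²).
ΔP = ½·1.14·(116² − 107²) = 1140 Pa.
Lift = ΔP · A = 1140 × 0.803 = 919 N.

F ≈ 919 N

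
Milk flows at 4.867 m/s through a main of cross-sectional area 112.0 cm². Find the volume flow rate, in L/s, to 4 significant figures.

Q = A·v = 0.01120 m² × 4.867 m/s = 0.05451 m³/s.
Converting: 0.05451 m³/s × 1000 = 54.51 L/s.

Q ≈ 54.51 L/s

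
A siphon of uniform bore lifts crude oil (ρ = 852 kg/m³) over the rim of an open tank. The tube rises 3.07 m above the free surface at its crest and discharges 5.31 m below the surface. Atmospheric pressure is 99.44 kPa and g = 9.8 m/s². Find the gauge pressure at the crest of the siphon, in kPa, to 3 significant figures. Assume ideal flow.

-70.0 kPa

From the surface to the outlet (both open to atmosphere, surface at rest): v = √(2g·h_out) = √(2·9.8·5.31) = 10.2 m/s.
The bore is uniform, so the speed at the crest is the same v. Bernoulli surface→crest: P_atm = P_top + ½ρv² + ρg·h_top.
P_top = 99440 − ½·852·10.2² − 852·9.8·3.07 = 29500 Pa. So P_gauge = P_top − P_atm = -70000 Pa.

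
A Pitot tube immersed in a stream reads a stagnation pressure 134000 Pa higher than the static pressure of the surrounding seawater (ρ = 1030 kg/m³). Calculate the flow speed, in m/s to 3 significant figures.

Bernoulli between the free stream and the stagnation point: ½ρv² = P_stag − P_static.
v = √(2ΔP/ρ) = √(2·134000/1030) = 16.1 m/s.

v ≈ 16.1 m/s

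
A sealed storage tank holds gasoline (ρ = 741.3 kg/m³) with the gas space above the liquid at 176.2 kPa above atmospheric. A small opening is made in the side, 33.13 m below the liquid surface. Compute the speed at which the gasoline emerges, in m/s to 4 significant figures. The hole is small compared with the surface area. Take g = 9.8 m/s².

Take point 1 at the surface (v₁ ≈ 0) and point 2 at the hole (at atmospheric pressure). Bernoulli: P₁ + ρg h = P_atm + ½ρv₂².
With P₁ − P_atm = 176200 Pa, v₂ = √(2gh + 2ΔP/ρ) = √(2·9.8·33.13 + 2·176200/741.3) = 33.54 m/s.

v = 33.54 m/s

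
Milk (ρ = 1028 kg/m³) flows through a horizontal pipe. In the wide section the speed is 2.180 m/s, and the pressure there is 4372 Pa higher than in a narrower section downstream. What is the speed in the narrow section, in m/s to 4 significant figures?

v₂ ≈ 3.641 m/s

With h₁ = h₂, rearranging Bernoulli gives v₂ = √(v₁² + 2ΔP/ρ).
v₂ = √(2.180² + 2·4372/1028) = √(4.752 + 8.506) = 3.641 m/s.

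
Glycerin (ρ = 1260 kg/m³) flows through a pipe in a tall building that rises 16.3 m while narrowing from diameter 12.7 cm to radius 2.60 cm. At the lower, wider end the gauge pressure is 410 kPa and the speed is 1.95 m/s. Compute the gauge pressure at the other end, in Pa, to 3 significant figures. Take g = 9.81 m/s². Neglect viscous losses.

By continuity, v₂ = v₁·A₁/A₂ = 1.95·(127/21.2) = 11.6 m/s.
Energy conservation along the streamline gives P₂ = P₁ − ½ρ(v₂² − v₁²) − ρg(h₂ − h₁).
P₂ = 410000 + ½·1260·(1.95² − 11.6²) − 1260·9.81·(+16.3) = 410000 + (-82800) − (201000) = 126000 Pa.

P₂ ≈ 126000 Pa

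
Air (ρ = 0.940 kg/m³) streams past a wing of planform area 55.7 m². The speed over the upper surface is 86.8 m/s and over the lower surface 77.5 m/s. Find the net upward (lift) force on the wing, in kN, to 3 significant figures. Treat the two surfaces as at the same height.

F = 40.0 kN

From P + ½ρv² = const at equal height, P_low − P_up = ½ρ(v_up² − v_low²).
ΔP = ½·0.940·(86.8² − 77.5²) = 718 Pa.
Lift = ΔP · A = 718 × 55.7 = 40000 N.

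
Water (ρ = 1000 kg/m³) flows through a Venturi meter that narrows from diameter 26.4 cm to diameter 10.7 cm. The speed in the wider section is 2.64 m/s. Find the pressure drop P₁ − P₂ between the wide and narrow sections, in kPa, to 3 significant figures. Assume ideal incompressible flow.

ΔP = 126 kPa

Mass conservation (A₁v₁ = A₂v₂) gives v₂ = 2.64 × 547/89.9 = 16.1 m/s.
The pipe is horizontal, so Bernoulli reduces to P₁ + ½ρv₁² = P₂ + ½ρv₂².
P₁ − P₂ = ½·1000·(16.1² − 2.64²) = ½·1000·251 = 126000 Pa.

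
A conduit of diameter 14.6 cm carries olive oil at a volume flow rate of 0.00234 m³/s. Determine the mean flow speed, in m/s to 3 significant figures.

0.140 m/s

Q = 0.00234 m³/s = 0.00234 m³/s.
v = Q/A = 0.00234 / 0.0167 = 0.140 m/s.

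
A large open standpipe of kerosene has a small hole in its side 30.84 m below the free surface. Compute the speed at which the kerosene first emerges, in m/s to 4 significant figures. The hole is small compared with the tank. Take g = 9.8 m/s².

Bernoulli from surface to hole (P equal, v_surface ≈ 0): v = √(2gh) = √(2×9.8×30.84) = 24.59 m/s.

v = 24.59 m/s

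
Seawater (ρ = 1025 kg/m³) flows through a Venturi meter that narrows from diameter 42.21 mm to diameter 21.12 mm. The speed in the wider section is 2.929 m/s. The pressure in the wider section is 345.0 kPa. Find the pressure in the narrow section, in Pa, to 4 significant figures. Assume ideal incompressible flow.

P₂ ≈ 279200 Pa

By continuity, v₂ = v₁·A₁/A₂ = 2.929·(13.99/3.503) = 11.70 m/s.
Along the horizontal streamline, P + ½ρv² is constant.
P₂ = P₁ − ½ρ(v₂² − v₁²) = 345000 − ½·1025·(11.70² − 2.929²) = 345000 − 65750 = 279200 Pa.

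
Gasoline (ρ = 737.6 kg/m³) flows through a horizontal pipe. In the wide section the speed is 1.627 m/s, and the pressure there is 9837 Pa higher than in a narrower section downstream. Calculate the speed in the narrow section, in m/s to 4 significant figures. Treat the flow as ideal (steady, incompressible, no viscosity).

v₂ ≈ 5.415 m/s

Along the level pipe P + ½ρv² is conserved, hence v₂² = v₁² + 2(P₁ − P₂)/ρ.
v₂ = √(1.627² + 2·9837/737.6) = √(2.647 + 26.67) = 5.415 m/s.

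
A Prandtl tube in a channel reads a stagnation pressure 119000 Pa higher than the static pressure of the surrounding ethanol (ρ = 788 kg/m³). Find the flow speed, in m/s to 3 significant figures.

v ≈ 17.4 m/s

At the stagnation point the flow is brought to rest, so Bernoulli gives P_stag − P_static = ½ρv².
v = √(2ΔP/ρ) = √(2·119000/788) = 17.4 m/s.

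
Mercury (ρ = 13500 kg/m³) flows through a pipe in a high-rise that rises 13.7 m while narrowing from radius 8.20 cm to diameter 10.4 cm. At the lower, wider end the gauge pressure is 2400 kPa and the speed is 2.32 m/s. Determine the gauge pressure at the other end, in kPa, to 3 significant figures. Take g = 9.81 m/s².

P₂ ≈ 397 kPa

Continuity gives A₁v₁ = A₂v₂, so v₂ = (211 cm²)/(84.9 cm²) × 2.32 m/s = 5.77 m/s.
Energy conservation along the streamline gives P₂ = P₁ − ½ρ(v₂² − v₁²) − ρg(h₂ − h₁).
P₂ = 2400000 + ½·13500·(2.32² − 5.77²) − 13500·9.81·(+13.7) = 2400000 + (-188000) − (1810000) = 397000 Pa.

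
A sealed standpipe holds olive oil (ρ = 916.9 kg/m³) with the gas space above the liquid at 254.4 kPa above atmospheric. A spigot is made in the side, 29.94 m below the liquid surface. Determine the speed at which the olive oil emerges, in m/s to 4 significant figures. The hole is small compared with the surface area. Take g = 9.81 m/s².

Take point 1 at the surface (v₁ ≈ 0) and point 2 at the hole (at atmospheric pressure). Bernoulli: P₁ + ρg h = P_atm + ½ρv₂².
With P₁ − P_atm = 254400 Pa, v₂ = √(2gh + 2ΔP/ρ) = √(2·9.81·29.94 + 2·254400/916.9) = 33.80 m/s.

v ≈ 33.80 m/s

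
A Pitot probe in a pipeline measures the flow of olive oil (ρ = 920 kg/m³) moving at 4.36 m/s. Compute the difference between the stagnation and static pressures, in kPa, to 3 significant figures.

ΔP ≈ 8.74 kPa

The dynamic pressure equals the rise in static pressure at the stagnation point: ΔP = ½ρv².
ΔP = ½·920·4.36² = 8740 Pa.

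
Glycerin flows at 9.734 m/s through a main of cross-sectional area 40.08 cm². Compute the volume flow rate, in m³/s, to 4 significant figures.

Q = A·v = 0.004008 m² × 9.734 m/s = 0.03901 m³/s.

Q = 0.03901 m³/s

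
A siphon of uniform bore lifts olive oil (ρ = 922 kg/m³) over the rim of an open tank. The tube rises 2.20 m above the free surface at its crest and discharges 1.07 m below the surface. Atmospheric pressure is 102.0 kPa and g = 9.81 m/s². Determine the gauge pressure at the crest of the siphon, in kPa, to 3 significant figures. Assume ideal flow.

-29.6 kPa

The outlet speed comes from Torricelli: v = √(2g·1.07) = 4.58 m/s.
With constant cross-section the crest speed equals v; applying Bernoulli from the surface up to the crest, P_top = P_atm − ½ρv² − ρg·h_top.
P_top = 102000 − ½·922·4.58² − 922·9.81·2.20 = 72400 Pa. So P_gauge = P_top − P_atm = -29600 Pa.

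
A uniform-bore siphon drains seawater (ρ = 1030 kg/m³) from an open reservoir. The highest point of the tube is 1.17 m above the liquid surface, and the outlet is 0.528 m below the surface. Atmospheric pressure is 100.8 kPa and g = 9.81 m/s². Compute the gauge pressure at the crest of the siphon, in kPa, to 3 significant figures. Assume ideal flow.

The outlet speed comes from Torricelli: v = √(2g·0.528) = 3.22 m/s.
The bore is uniform, so the speed at the crest is the same v. Bernoulli surface→crest: P_atm = P_top + ½ρv² + ρg·h_top.
P_top = 100800 − ½·1030·3.22² − 1030·9.81·1.17 = 83600 Pa. So P_gauge = P_top − P_atm = -17200 Pa.

P_gauge = -17.2 kPa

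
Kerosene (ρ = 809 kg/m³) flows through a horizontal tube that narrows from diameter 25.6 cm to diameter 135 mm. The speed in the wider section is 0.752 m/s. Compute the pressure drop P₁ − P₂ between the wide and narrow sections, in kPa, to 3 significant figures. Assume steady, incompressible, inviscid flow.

2.73 kPa

By continuity, v₂ = v₁·A₁/A₂ = 0.752·(515/143) = 2.70 m/s.
With no height change, Bernoulli's equation is P₁ + ½ρv₁² = P₂ + ½ρv₂².
P₁ − P₂ = ½·809·(2.70² − 0.752²) = ½·809·6.75 = 2730 Pa.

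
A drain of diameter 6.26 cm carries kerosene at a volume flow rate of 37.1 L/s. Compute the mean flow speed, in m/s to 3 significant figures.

Q = 37.1 L/s = 0.0371 m³/s.
v = Q/A = 0.0371 / 0.00308 = 12.1 m/s.

v = 12.1 m/s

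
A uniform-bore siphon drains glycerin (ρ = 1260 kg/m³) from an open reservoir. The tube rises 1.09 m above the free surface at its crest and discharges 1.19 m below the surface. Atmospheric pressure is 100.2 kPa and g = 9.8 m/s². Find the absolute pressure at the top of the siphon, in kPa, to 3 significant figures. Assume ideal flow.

72.0 kPa

The outlet speed comes from Torricelli: v = √(2g·1.19) = 4.83 m/s.
With constant cross-section the crest speed equals v; applying Bernoulli from the surface up to the crest, P_top = P_atm − ½ρv² − ρg·h_top.
P_top = 100200 − ½·1260·4.83² − 1260·9.8·1.09 = 72000 Pa.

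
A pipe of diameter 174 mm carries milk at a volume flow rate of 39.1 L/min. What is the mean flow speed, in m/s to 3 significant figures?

v = 0.0274 m/s

Q = 39.1 L/min = 0.000652 m³/s.
v = Q/A = 0.000652 / 0.0238 = 0.0274 m/s.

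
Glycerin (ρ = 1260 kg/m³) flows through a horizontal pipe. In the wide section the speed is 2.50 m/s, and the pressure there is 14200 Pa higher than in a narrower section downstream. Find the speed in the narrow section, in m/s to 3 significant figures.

v₂ ≈ 5.37 m/s

Along the level pipe P + ½ρv² is conserved, hence v₂² = v₁² + 2(P₁ − P₂)/ρ.
v₂ = √(2.50² + 2·14200/1260) = √(6.25 + 22.5) = 5.37 m/s.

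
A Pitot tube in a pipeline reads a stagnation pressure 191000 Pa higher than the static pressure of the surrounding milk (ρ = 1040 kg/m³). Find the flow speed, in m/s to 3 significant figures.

The dynamic pressure equals the rise in static pressure at the stagnation point: ΔP = ½ρv².
v = √(2ΔP/ρ) = √(2·191000/1040) = 19.2 m/s.

v ≈ 19.2 m/s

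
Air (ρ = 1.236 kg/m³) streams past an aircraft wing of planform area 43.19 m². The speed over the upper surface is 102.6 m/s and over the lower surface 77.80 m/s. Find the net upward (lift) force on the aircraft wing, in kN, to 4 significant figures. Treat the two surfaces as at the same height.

With equal heights on the two surfaces, Bernoulli gives P_lower − P_upper = ½ρ(v_upper² − v_lower²).
ΔP = ½·1.236·(102.6² − 77.80²) = 2765 Pa.
Lift = ΔP · A = 2765 × 43.19 = 119400 N.

F = 119.4 kN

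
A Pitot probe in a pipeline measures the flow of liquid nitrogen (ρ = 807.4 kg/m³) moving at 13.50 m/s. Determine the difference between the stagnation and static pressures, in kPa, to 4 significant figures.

ΔP = 73.57 kPa

At the stagnation point the flow is brought to rest, so Bernoulli gives P_stag − P_static = ½ρv².
ΔP = ½·807.4·13.50² = 73570 Pa.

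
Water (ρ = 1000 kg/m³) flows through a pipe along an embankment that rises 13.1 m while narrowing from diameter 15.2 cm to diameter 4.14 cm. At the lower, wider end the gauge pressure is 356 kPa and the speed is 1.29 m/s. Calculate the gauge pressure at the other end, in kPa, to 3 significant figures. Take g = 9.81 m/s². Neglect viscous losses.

Continuity gives A₁v₁ = A₂v₂, so v₂ = (181 cm²)/(13.5 cm²) × 1.29 m/s = 17.4 m/s.
Energy conservation along the streamline gives P₂ = P₁ − ½ρ(v₂² − v₁²) − ρg(h₂ − h₁).
P₂ = 356000 + ½·1000·(1.29² − 17.4²) − 1000·9.81·(+13.1) = 356000 + (-150000) − (129000) = 77100 Pa.

P₂ = 77.1 kPa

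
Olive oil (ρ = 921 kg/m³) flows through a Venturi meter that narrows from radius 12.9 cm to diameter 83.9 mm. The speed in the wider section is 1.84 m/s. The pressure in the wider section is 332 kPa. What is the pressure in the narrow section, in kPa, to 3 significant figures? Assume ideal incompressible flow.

Mass conservation (A₁v₁ = A₂v₂) gives v₂ = 1.84 × 523/55.3 = 17.4 m/s.
With no height change, Bernoulli's equation is P₁ + ½ρv₁² = P₂ + ½ρv₂².
P₂ = P₁ − ½ρ(v₂² − v₁²) = 332000 − ½·921·(17.4² − 1.84²) = 332000 − 138000 = 194000 Pa.

P₂ = 194 kPa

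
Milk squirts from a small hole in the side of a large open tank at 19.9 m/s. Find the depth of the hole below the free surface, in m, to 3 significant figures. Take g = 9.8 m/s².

For a small hole in a large open tank, ½v² = gh, giving h = v²/(2g).
h = 19.9²/(2·9.8) = 396/19.60 = 20.2 m.

20.2 m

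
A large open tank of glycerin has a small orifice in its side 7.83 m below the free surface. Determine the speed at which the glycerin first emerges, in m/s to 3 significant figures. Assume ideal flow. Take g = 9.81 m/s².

v ≈ 12.4 m/s

With the surface at rest and both surface and jet at atmospheric pressure, Bernoulli gives ρg h = ½ρv², so v = √(2gh) = √(2·9.81·7.83) = 12.4 m/s.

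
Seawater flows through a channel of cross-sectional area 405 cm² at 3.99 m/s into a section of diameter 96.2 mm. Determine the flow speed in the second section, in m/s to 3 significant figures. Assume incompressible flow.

22.2 m/s

Mass conservation (A₁v₁ = A₂v₂) gives v₂ = 3.99 × 405/72.7 = 22.2 m/s.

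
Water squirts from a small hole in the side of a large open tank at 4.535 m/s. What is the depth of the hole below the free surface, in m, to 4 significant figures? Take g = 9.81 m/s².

Torricelli: v = √(2gh), so h = v²/(2g).
h = 4.535²/(2·9.81) = 20.57/19.62 = 1.048 m.

1.048 m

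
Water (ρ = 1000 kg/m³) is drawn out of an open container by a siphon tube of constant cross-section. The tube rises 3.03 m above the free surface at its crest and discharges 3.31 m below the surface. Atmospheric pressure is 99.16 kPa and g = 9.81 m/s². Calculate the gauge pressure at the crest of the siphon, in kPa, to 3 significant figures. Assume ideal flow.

Bernoulli surface→outlet gives ½v² = g·h_out, so v = √(2·9.81·3.31) = 8.06 m/s.
With constant cross-section the crest speed equals v; applying Bernoulli from the surface up to the crest, P_top = P_atm − ½ρv² − ρg·h_top.
P_top = 99160 − ½·1000·8.06² − 1000·9.81·3.03 = 37000 Pa. So P_gauge = P_top − P_atm = -62200 Pa.

-62.2 kPa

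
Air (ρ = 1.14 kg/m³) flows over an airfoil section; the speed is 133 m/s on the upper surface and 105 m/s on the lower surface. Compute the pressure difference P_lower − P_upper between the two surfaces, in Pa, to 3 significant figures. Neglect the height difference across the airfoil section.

Bernoulli (same height): P_lower − P_upper = ½ρ(v_upper² − v_lower²).
ΔP = ½·1.14·(133² − 105²) = 3800 Pa.

3800 Pa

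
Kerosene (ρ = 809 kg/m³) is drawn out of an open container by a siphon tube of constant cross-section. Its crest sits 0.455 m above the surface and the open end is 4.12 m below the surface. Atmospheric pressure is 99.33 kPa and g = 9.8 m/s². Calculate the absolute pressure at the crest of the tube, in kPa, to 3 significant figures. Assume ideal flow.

From the surface to the outlet (both open to atmosphere, surface at rest): v = √(2g·h_out) = √(2·9.8·4.12) = 8.99 m/s.
The bore is uniform, so the speed at the crest is the same v. Bernoulli surface→crest: P_atm = P_top + ½ρv² + ρg·h_top.
P_top = 99330 − ½·809·8.99² − 809·9.8·0.455 = 63100 Pa.

P_top ≈ 63.1 kPa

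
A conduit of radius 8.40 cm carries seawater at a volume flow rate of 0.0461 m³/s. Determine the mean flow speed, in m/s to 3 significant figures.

v ≈ 2.08 m/s

Q = 0.0461 m³/s = 0.0461 m³/s.
v = Q/A = 0.0461 / 0.0222 = 2.08 m/s.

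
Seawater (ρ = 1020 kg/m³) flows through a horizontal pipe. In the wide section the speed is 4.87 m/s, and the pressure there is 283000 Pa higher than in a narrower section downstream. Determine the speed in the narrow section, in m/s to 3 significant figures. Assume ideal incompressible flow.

With h₁ = h₂, rearranging Bernoulli gives v₂ = √(v₁² + 2ΔP/ρ).
v₂ = √(4.87² + 2·283000/1020) = √(23.7 + 555) = 24.1 m/s.

v₂ ≈ 24.1 m/s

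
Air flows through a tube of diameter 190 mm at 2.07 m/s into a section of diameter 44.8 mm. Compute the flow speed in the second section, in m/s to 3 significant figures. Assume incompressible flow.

Mass conservation (A₁v₁ = A₂v₂) gives v₂ = 2.07 × 284/15.8 = 37.2 m/s.

v₂ ≈ 37.2 m/s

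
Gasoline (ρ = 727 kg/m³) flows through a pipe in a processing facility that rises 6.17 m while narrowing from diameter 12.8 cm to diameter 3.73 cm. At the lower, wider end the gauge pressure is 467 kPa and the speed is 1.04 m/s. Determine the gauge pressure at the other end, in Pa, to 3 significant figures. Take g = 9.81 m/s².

P₂ ≈ 369000 Pa

Mass conservation (A₁v₁ = A₂v₂) gives v₂ = 1.04 × 129/10.9 = 12.2 m/s.
Energy conservation along the streamline gives P₂ = P₁ − ½ρ(v₂² − v₁²) − ρg(h₂ − h₁).
P₂ = 467000 + ½·727·(1.04² − 12.2²) − 727·9.81·(+6.17) = 467000 + (-54100) − (44000) = 369000 Pa.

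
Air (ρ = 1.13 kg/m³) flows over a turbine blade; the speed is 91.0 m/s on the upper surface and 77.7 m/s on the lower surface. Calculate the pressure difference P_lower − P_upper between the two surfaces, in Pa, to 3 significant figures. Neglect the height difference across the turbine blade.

The pressure is lower where the speed is higher: ΔP = ½ρ(v_up² − v_low²).
ΔP = ½·1.13·(91.0² − 77.7²) = 1270 Pa.

1270 Pa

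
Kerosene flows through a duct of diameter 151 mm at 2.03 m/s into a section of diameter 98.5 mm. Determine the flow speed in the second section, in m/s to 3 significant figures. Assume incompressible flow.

v₂ = 4.77 m/s

Mass conservation (A₁v₁ = A₂v₂) gives v₂ = 2.03 × 179/76.2 = 4.77 m/s.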